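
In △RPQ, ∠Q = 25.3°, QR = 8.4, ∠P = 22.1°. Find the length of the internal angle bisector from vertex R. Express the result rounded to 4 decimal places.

t_R ≈ 3.5912

The third angle is ∠R = 180° − ∠P − ∠Q = 132.60°.
Law of sines: PQ = QR·sin R/sin P ≈ 16.435.
Law of sines: RP = QR·sin Q/sin P ≈ 9.5417.
The bisector from R has length 2·QR·RP·cos(∠R/2)/(QR+RP) ≈ 3.5912.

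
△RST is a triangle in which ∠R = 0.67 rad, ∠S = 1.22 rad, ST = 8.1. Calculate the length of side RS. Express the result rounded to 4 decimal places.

12.3849

The third angle is ∠T = π − ∠R − ∠S = 1.252 rad.
Law of sines: RS = ST·sin T/sin R ≈ 12.385.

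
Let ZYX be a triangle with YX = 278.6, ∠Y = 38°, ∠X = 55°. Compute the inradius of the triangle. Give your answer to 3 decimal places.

The third angle is ∠Z = 180° − ∠Y − ∠X = 87.00°.
Law of sines: XZ = YX·sin Y/sin Z ≈ 171.76.
Law of sines: ZY = YX·sin X/sin Z ≈ 228.53.
Area = ½·YX·XZ·sin X ≈ 19599.
Semiperimeter s = (278.6+171.76+228.53)/2 = 339.44.
Inradius = area/s = 19599/339.44 ≈ 57.739.

r ≈ 57.739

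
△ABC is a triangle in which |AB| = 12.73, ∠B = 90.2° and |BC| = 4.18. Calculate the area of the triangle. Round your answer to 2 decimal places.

area ≈ 26.61

Area = ½·|AB|·|BC|·sin B ≈ 26.606.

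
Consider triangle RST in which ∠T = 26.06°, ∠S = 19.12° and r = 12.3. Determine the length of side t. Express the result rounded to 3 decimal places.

The third angle is ∠R = 180° − ∠S − ∠T = 134.82°.
Law of sines: t = r·sin T/sin R ≈ 7.6179.

7.618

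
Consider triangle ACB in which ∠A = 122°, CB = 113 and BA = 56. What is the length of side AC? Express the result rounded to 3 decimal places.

Law of sines: sin C = BA·sin A/CB ≈ 0.42027.
Since CB ≥ BA, only the acute value applies: ∠C ≈ 24.85°.
Then ∠B = 180° − ∠A − ∠C ≈ 33.15°.
Law of sines gives AC = CB·sin B/sin A ≈ 72.861.

72.861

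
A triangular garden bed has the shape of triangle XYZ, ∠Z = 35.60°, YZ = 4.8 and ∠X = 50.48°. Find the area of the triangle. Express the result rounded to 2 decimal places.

The third angle is ∠Y = 180° − ∠Z − ∠X = 93.92°.
Law of sines: ZX = YZ·sin Y/sin X ≈ 6.2079.
Law of sines: XY = YZ·sin Z/sin X ≈ 3.6222.
Area = ½·YZ·ZX·sin Z ≈ 8.673.

8.67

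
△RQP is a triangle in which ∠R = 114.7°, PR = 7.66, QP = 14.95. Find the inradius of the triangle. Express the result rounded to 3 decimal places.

Law of sines: sin Q = PR·sin R/QP ≈ 0.46550.
Since QP ≥ PR, only the acute value applies: ∠Q ≈ 27.74°.
Then ∠P = 180° − ∠R − ∠Q ≈ 37.56°.
Law of sines gives RQ = QP·sin P/sin R ≈ 10.031.
Area = ½·QP·PR·sin P ≈ 34.902.
Semiperimeter s = (14.95+7.66+10.031)/2 = 16.32.
Inradius = area/s = 34.902/16.32 ≈ 2.1386.

r ≈ 2.139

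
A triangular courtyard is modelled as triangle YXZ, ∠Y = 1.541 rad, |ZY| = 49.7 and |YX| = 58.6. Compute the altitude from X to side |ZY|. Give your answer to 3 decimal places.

By the law of cosines, |XZ|² = |ZY|² + |YX|² − 2·|ZY|·|YX|·cos Y = 5730.5, so |XZ| ≈ 75.7.
Area = ½·|ZY|·|YX|·sin Y ≈ 1455.6.
The altitude from X has length 2·area/|ZY| ≈ 58.574.

58.574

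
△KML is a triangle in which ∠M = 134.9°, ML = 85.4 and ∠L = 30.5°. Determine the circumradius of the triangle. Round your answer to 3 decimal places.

R ≈ 169.398

The third angle is ∠K = 180° − ∠M − ∠L = 14.60°.
Law of sines: LK = ML·sin M/sin K ≈ 239.98.
Law of sines: KM = ML·sin L/sin K ≈ 171.95.
Circumradius = ML/(2 sin K) ≈ 169.4.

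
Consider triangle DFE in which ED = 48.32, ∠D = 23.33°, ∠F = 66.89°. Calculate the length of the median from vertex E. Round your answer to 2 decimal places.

26.34

The third angle is ∠E = 180° − ∠D − ∠F = 89.78°.
Law of sines: FE = ED·sin D/sin F ≈ 20.806.
Law of sines: DF = ED·sin E/sin F ≈ 52.535.
Median from E: ½√(2·FE² + 2·ED² − DF²) ≈ 26.341.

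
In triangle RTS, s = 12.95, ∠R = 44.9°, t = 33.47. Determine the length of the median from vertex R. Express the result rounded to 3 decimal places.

By the law of cosines, r² = t² + s² − 2·t·s·cos R = 673.9, so r ≈ 25.96.
Median from R: ½√(2·t² + 2·s² − r²) ≈ 21.806.

m_R ≈ 21.806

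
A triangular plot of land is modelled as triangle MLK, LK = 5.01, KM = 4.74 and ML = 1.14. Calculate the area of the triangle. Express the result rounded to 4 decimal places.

area ≈ 2.6812

Semiperimeter s = (5.01 + 4.74 + 1.14)/2 = 5.445.
Heron's formula: area = √(5.445·0.435·0.705·4.305) ≈ 2.6812.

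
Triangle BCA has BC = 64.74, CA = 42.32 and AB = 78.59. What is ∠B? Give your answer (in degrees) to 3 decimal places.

By the law of cosines, cos B = (AB² + BC² − CA²) / (2·AB·BC) ≈ 0.84285, so ∠B ≈ 32.56°.

∠B ≈ 32.558°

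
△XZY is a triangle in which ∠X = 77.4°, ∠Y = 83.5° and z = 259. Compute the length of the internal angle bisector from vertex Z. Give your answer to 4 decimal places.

768.5823

The third angle is ∠Z = 180° − ∠Y − ∠X = 19.10°.
Law of sines: x = z·sin X/sin Z ≈ 772.46.
Law of sines: y = z·sin Y/sin Z ≈ 786.43.
The bisector from Z has length 2·y·x·cos(∠Z/2)/(y+x) ≈ 768.58.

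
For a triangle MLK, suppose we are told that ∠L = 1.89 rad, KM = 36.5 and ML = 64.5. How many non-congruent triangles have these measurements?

0

ML·sin L = 64.5·sin(1.89 rad) ≈ 61.24.
Since ∠L is not acute, a triangle exists only if KM > ML; here KM ≤ ML, so there is no triangle.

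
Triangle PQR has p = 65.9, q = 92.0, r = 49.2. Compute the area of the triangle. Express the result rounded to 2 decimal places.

Semiperimeter s = (65.9 + 92 + 49.2)/2 = 103.55.
Heron's formula: area = √(103.55·37.65·11.55·54.35) ≈ 1564.4.

1564.40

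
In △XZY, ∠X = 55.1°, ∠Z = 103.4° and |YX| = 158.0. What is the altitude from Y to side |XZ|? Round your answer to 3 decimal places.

The third angle is ∠Y = 180° − ∠X − ∠Z = 21.50°.
Law of sines: |ZY| = |YX|·sin X/sin Z ≈ 133.21.
Law of sines: |XZ| = |YX|·sin Y/sin Z ≈ 59.528.
Area = ½·|YX|·|ZY|·sin Y ≈ 3856.9.
The altitude from Y has length 2·area/|XZ| ≈ 129.58.

129.584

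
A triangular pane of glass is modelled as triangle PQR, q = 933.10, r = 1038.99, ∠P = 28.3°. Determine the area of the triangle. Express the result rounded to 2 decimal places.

area ≈ 229809.89

Area = ½·q·r·sin P ≈ 2.2981e+05.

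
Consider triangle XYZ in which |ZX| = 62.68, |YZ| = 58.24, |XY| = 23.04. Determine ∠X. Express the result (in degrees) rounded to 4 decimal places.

By the law of cosines, cos X = (|ZX|² + |XY|² − |YZ|²) / (2·|ZX|·|XY|) ≈ 0.36967, so ∠X ≈ 68.30°.

68.3045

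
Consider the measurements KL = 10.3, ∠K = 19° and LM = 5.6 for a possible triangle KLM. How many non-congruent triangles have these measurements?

2

KL·sin K = 10.3·sin(19°) ≈ 3.353.
Since KL sin K < LM < KL (3.353 < 5.6 < 10.3), two triangles exist.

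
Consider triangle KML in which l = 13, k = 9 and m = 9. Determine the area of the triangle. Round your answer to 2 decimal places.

area ≈ 40.46

Semiperimeter s = (9 + 9 + 13)/2 = 15.5.
Heron's formula: area = √(15.5·6.5·6.5·2.5) ≈ 40.462.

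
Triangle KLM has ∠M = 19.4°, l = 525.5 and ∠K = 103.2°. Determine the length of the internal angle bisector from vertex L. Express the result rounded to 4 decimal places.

271.0145

The third angle is ∠L = 180° − ∠M − ∠K = 57.40°.
Law of sines: k = l·sin K/sin L ≈ 607.29.
Law of sines: m = l·sin M/sin L ≈ 207.19.
The bisector from L has length 2·m·k·cos(∠L/2)/(m+k) ≈ 271.01.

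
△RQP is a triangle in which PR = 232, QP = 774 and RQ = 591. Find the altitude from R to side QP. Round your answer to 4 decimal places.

h_R ≈ 123.9135

Semiperimeter s = (774 + 232 + 591)/2 = 798.5.
Heron's formula: area = √(798.5·24.5·566.5·207.5) ≈ 47955.
The altitude from R has length 2·area/QP ≈ 123.91.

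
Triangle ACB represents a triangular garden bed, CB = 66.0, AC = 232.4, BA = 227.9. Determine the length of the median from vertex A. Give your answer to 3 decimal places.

Median from A: ½√(2·BA² + 2·AC² − CB²) ≈ 227.78.

m_A ≈ 227.783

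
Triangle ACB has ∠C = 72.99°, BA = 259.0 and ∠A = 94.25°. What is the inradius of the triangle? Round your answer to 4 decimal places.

r ≈ 26.2363

The third angle is ∠B = 180° − ∠A − ∠C = 12.76°.
Law of sines: CB = BA·sin A/sin C ≈ 270.1.
Law of sines: AC = BA·sin B/sin C ≈ 59.822.
Area = ½·BA·CB·sin B ≈ 7725.6.
Semiperimeter s = (270.1+259+59.822)/2 = 294.46.
Inradius = area/s = 7725.6/294.46 ≈ 26.236.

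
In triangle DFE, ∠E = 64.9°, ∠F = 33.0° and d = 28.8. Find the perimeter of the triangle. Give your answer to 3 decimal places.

The third angle is ∠D = 180° − ∠F − ∠E = 82.10°.
Law of sines: f = d·sin F/sin D ≈ 15.836.
Law of sines: e = d·sin E/sin D ≈ 26.33.
Semiperimeter s = (28.8+15.836+26.33)/2 = 35.483.
Perimeter = 28.8 + 15.836 + 26.33 = 70.966.

70.966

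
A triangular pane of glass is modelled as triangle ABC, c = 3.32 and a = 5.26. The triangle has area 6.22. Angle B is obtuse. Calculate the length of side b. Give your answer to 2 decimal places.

7.95

From area = ½·c·a·sin B, we get sin B = 2·area/(c·a) ≈ 0.71236.
Taking the obtuse solution, ∠B ≈ 134.57°.
Law of cosines then gives b ≈ 7.95.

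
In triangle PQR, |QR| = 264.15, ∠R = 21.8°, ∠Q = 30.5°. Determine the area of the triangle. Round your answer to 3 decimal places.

The third angle is ∠P = 180° − ∠Q − ∠R = 127.70°.
Law of sines: |RP| = |QR|·sin Q/sin P ≈ 169.44.
Law of sines: |PQ| = |QR|·sin R/sin P ≈ 123.98.
Area = ½·|QR|·|RP|·sin R ≈ 8310.8.

area ≈ 8310.845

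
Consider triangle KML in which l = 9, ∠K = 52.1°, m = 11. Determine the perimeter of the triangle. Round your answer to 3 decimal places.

perimeter ≈ 28.965

By the law of cosines, k² = m² + l² − 2·m·l·cos K = 80.372, so k ≈ 8.965.
Semiperimeter s = (8.965+11+9)/2 = 14.483.
Perimeter = 8.965 + 11 + 9 = 28.965.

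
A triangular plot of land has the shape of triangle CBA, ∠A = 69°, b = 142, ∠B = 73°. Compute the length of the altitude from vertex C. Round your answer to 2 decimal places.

h_C ≈ 132.57

The third angle is ∠C = 180° − ∠B − ∠A = 38.00°.
Law of sines: c = b·sin C/sin B ≈ 91.418.
Law of sines: a = b·sin A/sin B ≈ 138.63.
Area = ½·b·c·sin A ≈ 6059.6.
The altitude from C has length 2·area/c ≈ 132.57.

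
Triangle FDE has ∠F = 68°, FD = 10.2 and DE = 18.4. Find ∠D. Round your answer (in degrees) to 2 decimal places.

81.07

Law of sines: sin E = FD·sin F/DE ≈ 0.51398.
Since DE ≥ FD, only the acute value applies: ∠E ≈ 30.93°.
Then ∠D = 180° − ∠F − ∠E ≈ 81.07°.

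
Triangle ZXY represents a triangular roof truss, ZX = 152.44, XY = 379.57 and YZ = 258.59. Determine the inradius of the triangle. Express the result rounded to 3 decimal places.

36.348

Semiperimeter s = (379.57 + 258.59 + 152.44)/2 = 395.3.
Heron's formula: area = √(395.3·15.73·136.71·242.86) ≈ 14368.
Inradius = area/s = 14368/395.3 ≈ 36.348.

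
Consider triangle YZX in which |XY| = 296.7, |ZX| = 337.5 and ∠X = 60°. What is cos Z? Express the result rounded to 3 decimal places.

By the law of cosines, |YZ|² = |ZX|² + |XY|² − 2·|ZX|·|XY|·cos X = 1.018e+05, so |YZ| ≈ 319.06.
Law of cosines again: cos Z = (|YZ|² + |ZX|² − |XY|²)/(2·|YZ|·|ZX|) ≈ 0.59283, so ∠Z ≈ 53.64°.

cos Z ≈ 0.593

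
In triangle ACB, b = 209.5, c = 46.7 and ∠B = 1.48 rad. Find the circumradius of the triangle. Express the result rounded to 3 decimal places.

105.183

Law of sines: sin C = c·sin B/b ≈ 0.22199.
Since b ≥ c, only the acute value applies: ∠C ≈ 0.224 rad.
Then ∠A = π − ∠B − ∠C ≈ 1.438 rad.
Law of sines gives a = b·sin A/sin B ≈ 208.51.
Circumradius = b/(2 sin B) ≈ 105.18.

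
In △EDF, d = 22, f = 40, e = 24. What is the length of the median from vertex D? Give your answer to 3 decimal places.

31.097

Median from D: ½√(2·f² + 2·e² − d²) ≈ 31.097.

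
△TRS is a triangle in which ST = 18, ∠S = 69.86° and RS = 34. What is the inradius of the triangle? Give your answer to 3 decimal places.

By the law of cosines, TR² = RS² + ST² − 2·RS·ST·cos S = 1058.6, so TR ≈ 32.535.
Area = ½·RS·ST·sin S ≈ 287.29.
Semiperimeter s = (34+18+32.535)/2 = 42.268.
Inradius = area/s = 287.29/42.268 ≈ 6.7969.

r ≈ 6.797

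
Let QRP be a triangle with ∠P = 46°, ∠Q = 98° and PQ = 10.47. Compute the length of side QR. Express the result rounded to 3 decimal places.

The third angle is ∠R = 180° − ∠P − ∠Q = 36.00°.
Law of sines: QR = PQ·sin P/sin R ≈ 12.813.

12.813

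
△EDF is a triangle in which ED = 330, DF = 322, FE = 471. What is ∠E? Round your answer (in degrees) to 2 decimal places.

43.08

By the law of cosines, cos E = (FE² + ED² − DF²) / (2·FE·ED) ≈ 0.73042, so ∠E ≈ 43.08°.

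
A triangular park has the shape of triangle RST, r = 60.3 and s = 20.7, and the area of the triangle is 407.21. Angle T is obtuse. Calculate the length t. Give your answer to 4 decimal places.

77.1777

From area = ½·r·s·sin T, we get sin T = 2·area/(r·s) ≈ 0.65247.
Taking the obtuse solution, ∠T ≈ 139.27°.
Law of cosines then gives t ≈ 77.178.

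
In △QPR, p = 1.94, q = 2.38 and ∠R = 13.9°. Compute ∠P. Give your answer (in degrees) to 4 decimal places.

43.1698

By the law of cosines, r² = q² + p² − 2·q·p·cos R = 0.46402, so r ≈ 0.68119.
Law of cosines again: cos P = (r² + q² − p²)/(2·r·q) ≈ 0.72933, so ∠P ≈ 43.17°.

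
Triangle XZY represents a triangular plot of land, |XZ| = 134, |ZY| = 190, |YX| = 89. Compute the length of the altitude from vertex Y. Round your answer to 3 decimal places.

Semiperimeter s = (190 + 89 + 134)/2 = 206.5.
Heron's formula: area = √(206.5·16.5·117.5·72.5) ≈ 5387.5.
The altitude from Y has length 2·area/|XZ| ≈ 80.411.

h_Y ≈ 80.411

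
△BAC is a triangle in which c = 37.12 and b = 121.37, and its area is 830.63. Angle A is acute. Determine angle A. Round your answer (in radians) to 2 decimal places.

0.38

From area = ½·c·b·sin A, we get sin A = 2·area/(c·b) ≈ 0.36874.
Taking the acute solution, ∠A ≈ 0.3777 rad.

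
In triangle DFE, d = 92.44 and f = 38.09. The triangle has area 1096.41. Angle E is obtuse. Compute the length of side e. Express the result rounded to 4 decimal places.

124.5220

From area = ½·d·f·sin E, we get sin E = 2·area/(d·f) ≈ 0.62278.
Taking the obtuse solution, ∠E ≈ 141.48°.
Law of cosines then gives e ≈ 124.52.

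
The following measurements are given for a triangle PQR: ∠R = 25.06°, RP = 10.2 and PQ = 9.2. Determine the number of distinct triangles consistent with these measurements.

2

RP·sin R = 10.2·sin(25.06°) ≈ 4.32.
Since RP sin R < PQ < RP (4.32 < 9.2 < 10.2), two triangles exist.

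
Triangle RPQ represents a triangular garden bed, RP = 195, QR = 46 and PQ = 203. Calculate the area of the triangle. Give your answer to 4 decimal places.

Semiperimeter s = (203 + 46 + 195)/2 = 222.
Heron's formula: area = √(222·19·176·27) ≈ 4477.

area ≈ 4477.0455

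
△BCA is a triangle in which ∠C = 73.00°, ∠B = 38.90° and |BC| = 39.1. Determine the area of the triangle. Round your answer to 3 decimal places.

area ≈ 494.746

The third angle is ∠A = 180° − ∠B − ∠C = 68.10°.
Law of sines: |CA| = |BC|·sin B/sin A ≈ 26.463.
Law of sines: |AB| = |BC|·sin C/sin A ≈ 40.3.
Area = ½·|BC|·|CA|·sin C ≈ 494.75.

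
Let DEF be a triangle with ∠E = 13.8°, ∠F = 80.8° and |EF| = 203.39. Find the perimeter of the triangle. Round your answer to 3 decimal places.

The third angle is ∠D = 180° − ∠E − ∠F = 85.40°.
Law of sines: |FD| = |EF|·sin E/sin D ≈ 48.672.
Law of sines: |DE| = |EF|·sin F/sin D ≈ 201.42.
Semiperimeter s = (203.39+48.672+201.42)/2 = 226.74.
Perimeter = 203.39 + 48.672 + 201.42 = 453.48.

453.485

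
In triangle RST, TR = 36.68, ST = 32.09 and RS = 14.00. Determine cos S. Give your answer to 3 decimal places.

By the law of cosines, cos S = (RS² + ST² − TR²) / (2·RS·ST) ≈ -0.13317, so ∠S ≈ 1.704 rad.

-0.133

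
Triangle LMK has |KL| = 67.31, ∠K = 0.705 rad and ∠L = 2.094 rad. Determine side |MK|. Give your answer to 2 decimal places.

173.56

The third angle is ∠M = π − ∠K − ∠L = 0.343 rad.
Law of sines: |MK| = |KL|·sin L/sin M ≈ 173.56.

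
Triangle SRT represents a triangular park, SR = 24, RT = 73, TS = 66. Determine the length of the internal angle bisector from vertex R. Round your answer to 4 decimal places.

By the law of cosines, cos R = (SR² + RT² − TS²) / (2·SR·RT) ≈ 0.44207, so ∠R ≈ 1.113 rad.
The bisector from R has length 2·SR·RT·cos(∠R/2)/(SR+RT) ≈ 30.674.

30.6740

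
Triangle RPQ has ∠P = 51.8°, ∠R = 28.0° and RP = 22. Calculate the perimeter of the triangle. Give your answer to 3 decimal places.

The third angle is ∠Q = 180° − ∠R − ∠P = 100.20°.
Law of sines: PQ = RP·sin R/sin Q ≈ 10.494.
Law of sines: QR = RP·sin P/sin Q ≈ 17.566.
Semiperimeter s = (10.494+17.566+22)/2 = 25.03.
Perimeter = 10.494 + 17.566 + 22 = 50.061.

perimeter ≈ 50.061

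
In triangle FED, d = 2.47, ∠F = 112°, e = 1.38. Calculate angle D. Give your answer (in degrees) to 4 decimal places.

By the law of cosines, f² = e² + d² − 2·e·d·cos F = 10.559, so f ≈ 3.2495.
Law of cosines again: cos D = (f² + e² − d²)/(2·f·e) ≈ 0.70943, so ∠D ≈ 44.81°.

∠D ≈ 44.8113°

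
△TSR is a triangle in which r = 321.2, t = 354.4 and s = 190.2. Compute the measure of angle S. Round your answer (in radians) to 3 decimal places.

0.562

By the law of cosines, cos S = (r² + t² − s²) / (2·r·t) ≈ 0.84594, so ∠S ≈ 0.5625 rad.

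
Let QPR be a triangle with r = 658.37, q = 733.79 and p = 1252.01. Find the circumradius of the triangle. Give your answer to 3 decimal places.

795.042

By the law of cosines, cos Q = (p² + r² − q²) / (2·p·r) ≈ 0.88715, so ∠Q ≈ 27.48°.
Circumradius = q/(2 sin Q) ≈ 795.04.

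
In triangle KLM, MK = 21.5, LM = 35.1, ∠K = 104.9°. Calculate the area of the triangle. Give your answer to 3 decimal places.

area ≈ 236.460

Law of sines: sin L = MK·sin K/LM ≈ 0.59194.
Since LM ≥ MK, only the acute value applies: ∠L ≈ 36.29°.
Then ∠M = 180° − ∠K − ∠L ≈ 38.81°.
Law of sines gives KL = LM·sin M/sin K ≈ 22.762.
Area = ½·LM·MK·sin M ≈ 236.46.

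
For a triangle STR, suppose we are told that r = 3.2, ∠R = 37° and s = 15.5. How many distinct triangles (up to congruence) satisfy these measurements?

s·sin R = 15.5·sin(37°) ≈ 9.328.
Since r = 3.2 < 9.328 = s sin R, no triangle exists.

0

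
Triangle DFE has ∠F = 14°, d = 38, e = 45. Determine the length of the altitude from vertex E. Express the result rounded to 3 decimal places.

By the law of cosines, f² = e² + d² − 2·e·d·cos F = 150.59, so f ≈ 12.271.
Area = ½·e·d·sin F ≈ 206.84.
The altitude from E has length 2·area/e ≈ 9.193.

9.193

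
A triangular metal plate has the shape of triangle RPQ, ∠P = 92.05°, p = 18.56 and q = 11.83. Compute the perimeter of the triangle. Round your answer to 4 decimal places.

perimeter ≈ 44.2743

Law of sines: sin Q = q·sin P/p ≈ 0.63698.
Since p ≥ q, only the acute value applies: ∠Q ≈ 39.57°.
Then ∠R = 180° − ∠P − ∠Q ≈ 48.38°.
Law of sines gives r = p·sin R/sin P ≈ 13.884.
Semiperimeter s = (13.884+18.56+11.83)/2 = 22.137.
Perimeter = 13.884 + 18.56 + 11.83 = 44.274.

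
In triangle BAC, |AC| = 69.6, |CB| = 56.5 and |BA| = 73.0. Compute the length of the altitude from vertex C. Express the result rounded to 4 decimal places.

h_C ≈ 50.5761

Semiperimeter s = (69.6 + 56.5 + 73)/2 = 99.55.
Heron's formula: area = √(99.55·29.95·43.05·26.55) ≈ 1846.
The altitude from C has length 2·area/|BA| ≈ 50.576.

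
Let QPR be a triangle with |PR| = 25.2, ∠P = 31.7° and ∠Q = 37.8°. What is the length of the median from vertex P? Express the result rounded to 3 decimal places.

30.699

The third angle is ∠R = 180° − ∠Q − ∠P = 110.50°.
Law of sines: |RQ| = |PR|·sin P/sin Q ≈ 21.605.
Law of sines: |QP| = |PR|·sin R/sin Q ≈ 38.512.
Median from P: ½√(2·|QP|² + 2·|PR|² − |RQ|²) ≈ 30.699.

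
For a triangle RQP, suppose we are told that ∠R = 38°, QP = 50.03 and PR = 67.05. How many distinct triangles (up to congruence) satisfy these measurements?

2

PR·sin R = 67.05·sin(38°) ≈ 41.28.
Since PR sin R < QP < PR (41.28 < 50.03 < 67.05), two triangles exist.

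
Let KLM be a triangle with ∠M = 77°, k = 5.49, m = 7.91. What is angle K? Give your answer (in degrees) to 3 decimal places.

Law of sines: sin K = k·sin M/m ≈ 0.67627.
Since m ≥ k, only the acute value applies: ∠K ≈ 42.55°.
Then ∠L = 180° − ∠M − ∠K ≈ 60.45°.

∠K ≈ 42.553°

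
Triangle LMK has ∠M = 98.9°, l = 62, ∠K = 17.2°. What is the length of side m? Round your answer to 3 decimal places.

68.209

The third angle is ∠L = 180° − ∠M − ∠K = 63.90°.
Law of sines: m = l·sin M/sin L ≈ 68.209.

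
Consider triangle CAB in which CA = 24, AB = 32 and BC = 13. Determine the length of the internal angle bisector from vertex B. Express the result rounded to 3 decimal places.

t_B ≈ 17.253

By the law of cosines, cos B = (AB² + BC² − CA²) / (2·AB·BC) ≈ 0.74159, so ∠B ≈ 42.13°.
The bisector from B has length 2·AB·BC·cos(∠B/2)/(AB+BC) ≈ 17.253.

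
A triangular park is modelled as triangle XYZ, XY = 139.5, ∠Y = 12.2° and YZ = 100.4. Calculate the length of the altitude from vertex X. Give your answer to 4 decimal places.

29.4798

By the law of cosines, ZX² = XY² + YZ² − 2·XY·YZ·cos Y = 2161.4, so ZX ≈ 46.491.
Area = ½·XY·YZ·sin Y ≈ 1479.9.
The altitude from X has length 2·area/YZ ≈ 29.48.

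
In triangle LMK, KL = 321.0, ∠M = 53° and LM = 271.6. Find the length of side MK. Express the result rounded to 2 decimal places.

Law of sines: sin K = LM·sin M/KL ≈ 0.67573.
Since KL ≥ LM, only the acute value applies: ∠K ≈ 42.51°.
Then ∠L = 180° − ∠M − ∠K ≈ 84.49°.
Law of sines gives MK = KL·sin L/sin M ≈ 400.08.

400.08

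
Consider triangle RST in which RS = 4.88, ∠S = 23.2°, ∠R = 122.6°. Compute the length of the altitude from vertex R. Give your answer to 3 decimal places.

The third angle is ∠T = 180° − ∠R − ∠S = 34.20°.
Law of sines: ST = RS·sin R/sin T ≈ 7.3142.
Law of sines: TR = RS·sin S/sin T ≈ 3.4202.
Area = ½·RS·ST·sin S ≈ 7.0305.
The altitude from R has length 2·area/ST ≈ 1.9224.

1.922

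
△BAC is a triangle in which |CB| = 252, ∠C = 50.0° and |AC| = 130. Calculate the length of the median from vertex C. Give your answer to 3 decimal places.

175.014

By the law of cosines, |BA|² = |AC|² + |CB|² − 2·|AC|·|CB|·cos C = 38289, so |BA| ≈ 195.67.
Median from C: ½√(2·|AC|² + 2·|CB|² − |BA|²) ≈ 175.01.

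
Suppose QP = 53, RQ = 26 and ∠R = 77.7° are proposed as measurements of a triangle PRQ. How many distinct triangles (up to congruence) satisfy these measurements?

RQ·sin R = 26·sin(77.7°) ≈ 25.4.
Since QP ≥ RQ, exactly one triangle exists.

1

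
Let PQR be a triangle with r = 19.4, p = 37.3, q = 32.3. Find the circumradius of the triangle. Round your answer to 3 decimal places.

18.655

By the law of cosines, cos P = (q² + r² − p²) / (2·q·r) ≈ 0.02263, so ∠P ≈ 88.70°.
Circumradius = p/(2 sin P) ≈ 18.655.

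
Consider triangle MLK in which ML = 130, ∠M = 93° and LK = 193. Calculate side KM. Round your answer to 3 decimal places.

136.008

Law of sines: sin K = ML·sin M/LK ≈ 0.67265.
Since LK ≥ ML, only the acute value applies: ∠K ≈ 42.27°.
Then ∠L = 180° − ∠M − ∠K ≈ 44.73°.
Law of sines gives KM = LK·sin L/sin M ≈ 136.01.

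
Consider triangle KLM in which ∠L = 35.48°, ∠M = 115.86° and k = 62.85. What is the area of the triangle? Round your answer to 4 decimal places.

The third angle is ∠K = 180° − ∠L − ∠M = 28.66°.
Law of sines: l = k·sin L/sin K ≈ 76.06.
Law of sines: m = k·sin M/sin K ≈ 117.92.
Area = ½·k·l·sin M ≈ 2150.8.

area ≈ 2150.8444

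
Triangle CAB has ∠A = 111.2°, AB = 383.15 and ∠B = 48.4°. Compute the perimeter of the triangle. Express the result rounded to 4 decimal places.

2229.9381

The third angle is ∠C = 180° − ∠A − ∠B = 20.40°.
Law of sines: BC = AB·sin A/sin C ≈ 1024.8.
Law of sines: CA = AB·sin B/sin C ≈ 821.98.
Semiperimeter s = (383.15+1024.8+821.98)/2 = 1115.
Perimeter = 383.15 + 1024.8 + 821.98 = 2229.9.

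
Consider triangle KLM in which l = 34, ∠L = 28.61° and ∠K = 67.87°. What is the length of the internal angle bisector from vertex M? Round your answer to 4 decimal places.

t_M ≈ 33.4387

The third angle is ∠M = 180° − ∠K − ∠L = 83.52°.
Law of sines: k = l·sin K/sin L ≈ 65.773.
Law of sines: m = l·sin M/sin L ≈ 70.551.
The bisector from M has length 2·k·l·cos(∠M/2)/(k+l) ≈ 33.439.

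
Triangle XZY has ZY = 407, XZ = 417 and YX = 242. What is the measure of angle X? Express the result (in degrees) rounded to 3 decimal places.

70.671

By the law of cosines, cos X = (YX² + XZ² − ZY²) / (2·YX·XZ) ≈ 0.33099, so ∠X ≈ 70.67°.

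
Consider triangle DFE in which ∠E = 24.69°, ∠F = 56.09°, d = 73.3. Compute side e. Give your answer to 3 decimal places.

31.019

The third angle is ∠D = 180° − ∠F − ∠E = 99.22°.
Law of sines: e = d·sin E/sin D ≈ 31.019.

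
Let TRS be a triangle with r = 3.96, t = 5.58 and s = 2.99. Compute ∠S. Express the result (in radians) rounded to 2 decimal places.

0.54

By the law of cosines, cos S = (t² + r² − s²) / (2·t·r) ≈ 0.85709, so ∠S ≈ 0.541 rad.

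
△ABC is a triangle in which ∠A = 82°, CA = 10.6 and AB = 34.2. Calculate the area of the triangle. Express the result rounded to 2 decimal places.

Area = ½·CA·AB·sin A ≈ 179.5.

179.50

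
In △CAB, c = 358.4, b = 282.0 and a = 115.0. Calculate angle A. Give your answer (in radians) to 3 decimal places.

By the law of cosines, cos A = (b² + c² − a²) / (2·b·c) ≈ 0.96345, so ∠A ≈ 0.271 rad.

0.271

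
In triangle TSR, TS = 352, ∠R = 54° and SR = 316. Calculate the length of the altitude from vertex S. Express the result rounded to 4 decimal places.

h_S ≈ 255.6494

Law of sines: sin T = SR·sin R/TS ≈ 0.72628.
Since TS ≥ SR, only the acute value applies: ∠T ≈ 46.58°.
Then ∠S = 180° − ∠R − ∠T ≈ 79.42°.
Law of sines gives RT = TS·sin S/sin R ≈ 427.71.
Area = ½·TS·SR·sin S ≈ 54671.
The altitude from S has length 2·area/RT ≈ 255.65.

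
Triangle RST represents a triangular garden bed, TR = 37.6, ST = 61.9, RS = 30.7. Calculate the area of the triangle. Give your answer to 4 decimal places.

443.9265

Semiperimeter s = (61.9 + 37.6 + 30.7)/2 = 65.1.
Heron's formula: area = √(65.1·3.2·27.5·34.4) ≈ 443.93.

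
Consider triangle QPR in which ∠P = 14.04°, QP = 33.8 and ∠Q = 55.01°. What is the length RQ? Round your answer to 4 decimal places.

The third angle is ∠R = 180° − ∠Q − ∠P = 110.95°.
Law of sines: RQ = QP·sin P/sin R ≈ 8.7803.

8.7803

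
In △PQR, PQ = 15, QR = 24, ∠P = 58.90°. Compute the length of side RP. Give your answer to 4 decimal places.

Law of sines: sin R = PQ·sin P/QR ≈ 0.53517.
Since QR ≥ PQ, only the acute value applies: ∠R ≈ 32.36°.
Then ∠Q = 180° − ∠P − ∠R ≈ 88.74°.
Law of sines gives RP = QR·sin Q/sin P ≈ 28.022.

28.0219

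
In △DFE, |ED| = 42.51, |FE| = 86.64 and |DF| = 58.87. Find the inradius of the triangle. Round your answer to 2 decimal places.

r ≈ 11.91

Semiperimeter s = (86.64 + 42.51 + 58.87)/2 = 94.01.
Heron's formula: area = √(94.01·7.37·51.5·35.14) ≈ 1119.8.
Inradius = area/s = 1119.8/94.01 ≈ 11.911.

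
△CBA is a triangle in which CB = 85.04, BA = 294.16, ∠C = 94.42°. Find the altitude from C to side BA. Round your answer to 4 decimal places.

79.2997

Law of sines: sin A = CB·sin C/BA ≈ 0.28823.
Since BA ≥ CB, only the acute value applies: ∠A ≈ 16.75°.
Then ∠B = 180° − ∠C − ∠A ≈ 68.83°.
Law of sines gives AC = BA·sin B/sin C ≈ 275.12.
Area = ½·BA·CB·sin B ≈ 11663.
The altitude from C has length 2·area/BA ≈ 79.3.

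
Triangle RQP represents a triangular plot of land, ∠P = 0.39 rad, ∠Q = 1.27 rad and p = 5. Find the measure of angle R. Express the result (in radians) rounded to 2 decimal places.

The third angle is ∠R = π − ∠Q − ∠P = 1.482 rad.

∠R ≈ 1.48 rad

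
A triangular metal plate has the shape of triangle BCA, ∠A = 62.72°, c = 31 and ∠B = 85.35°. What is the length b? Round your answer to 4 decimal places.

58.4212

The third angle is ∠C = 180° − ∠A − ∠B = 31.93°.
Law of sines: b = c·sin B/sin C ≈ 58.421.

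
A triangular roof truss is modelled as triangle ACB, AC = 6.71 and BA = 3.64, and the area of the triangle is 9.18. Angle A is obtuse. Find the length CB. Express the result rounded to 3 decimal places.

9.513

From area = ½·BA·AC·sin A, we get sin A = 2·area/(BA·AC) ≈ 0.75171.
Taking the obtuse solution, ∠A ≈ 2.291 rad.
Law of cosines then gives CB ≈ 9.5126.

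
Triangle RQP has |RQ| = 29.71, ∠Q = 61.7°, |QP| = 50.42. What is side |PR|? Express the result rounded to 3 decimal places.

44.772

By the law of cosines, |PR|² = |RQ|² + |QP|² − 2·|RQ|·|QP|·cos Q = 2004.5, so |PR| ≈ 44.772.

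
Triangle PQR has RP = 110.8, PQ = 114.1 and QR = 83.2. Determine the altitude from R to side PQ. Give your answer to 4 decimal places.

Semiperimeter s = (83.2 + 110.8 + 114.1)/2 = 154.05.
Heron's formula: area = √(154.05·70.85·43.25·39.95) ≈ 4342.6.
The altitude from R has length 2·area/PQ ≈ 76.12.

76.1196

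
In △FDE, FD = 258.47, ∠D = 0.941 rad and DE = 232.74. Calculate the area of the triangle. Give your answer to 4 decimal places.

Area = ½·FD·DE·sin D ≈ 24308.

area ≈ 24307.5844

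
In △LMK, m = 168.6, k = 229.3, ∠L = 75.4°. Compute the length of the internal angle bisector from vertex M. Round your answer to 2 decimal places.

By the law of cosines, l² = m² + k² − 2·m·k·cos L = 61514, so l ≈ 248.02.
Law of cosines again: cos M = (k² + l² − m²)/(2·k·l) ≈ 0.75317, so ∠M ≈ 41.13°.
The bisector from M has length 2·k·l·cos(∠M/2)/(k+l) ≈ 223.1.

223.10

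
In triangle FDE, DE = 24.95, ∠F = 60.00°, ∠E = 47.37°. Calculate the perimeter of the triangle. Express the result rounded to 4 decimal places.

perimeter ≈ 73.6425

The third angle is ∠D = 180° − ∠E − ∠F = 72.63°.
Law of sines: EF = DE·sin D/sin F ≈ 27.496.
Law of sines: FD = DE·sin E/sin F ≈ 21.197.
Semiperimeter s = (24.95+27.496+21.197)/2 = 36.821.
Perimeter = 24.95 + 27.496 + 21.197 = 73.643.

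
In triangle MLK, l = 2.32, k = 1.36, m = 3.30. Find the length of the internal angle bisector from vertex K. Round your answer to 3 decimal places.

2.685

By the law of cosines, cos K = (m² + l² − k²) / (2·m·l) ≈ 0.94193, so ∠K ≈ 19.62°.
The bisector from K has length 2·m·l·cos(∠K/2)/(m+l) ≈ 2.6847.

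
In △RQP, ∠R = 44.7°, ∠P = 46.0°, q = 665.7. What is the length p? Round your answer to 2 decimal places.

The third angle is ∠Q = 180° − ∠P − ∠R = 89.30°.
Law of sines: p = q·sin P/sin Q ≈ 478.9.

478.90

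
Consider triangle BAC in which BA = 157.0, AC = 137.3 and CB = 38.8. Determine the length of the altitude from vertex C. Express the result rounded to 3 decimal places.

31.056

Semiperimeter s = (137.3 + 38.8 + 157)/2 = 166.55.
Heron's formula: area = √(166.55·29.25·127.75·9.55) ≈ 2437.9.
The altitude from C has length 2·area/BA ≈ 31.056.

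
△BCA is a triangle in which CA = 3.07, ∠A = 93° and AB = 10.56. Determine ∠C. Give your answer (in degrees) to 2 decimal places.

By the law of cosines, BC² = CA² + AB² − 2·CA·AB·cos A = 124.33, so BC ≈ 11.15.
Law of cosines again: cos C = (BC² + CA² − AB²)/(2·BC·CA) ≈ 0.32489, so ∠C ≈ 71.04°.

∠C ≈ 71.04°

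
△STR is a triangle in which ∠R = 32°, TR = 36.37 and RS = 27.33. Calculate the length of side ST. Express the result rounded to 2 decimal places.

By the law of cosines, ST² = TR² + RS² − 2·TR·RS·cos R = 383.8, so ST ≈ 19.591.

19.59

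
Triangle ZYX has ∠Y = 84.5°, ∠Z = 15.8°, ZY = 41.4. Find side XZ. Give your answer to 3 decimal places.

The third angle is ∠X = 180° − ∠Z − ∠Y = 79.70°.
Law of sines: XZ = ZY·sin Y/sin X ≈ 41.884.

41.884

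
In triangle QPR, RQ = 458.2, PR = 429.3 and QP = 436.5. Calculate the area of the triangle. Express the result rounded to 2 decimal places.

84140.01

Semiperimeter s = (429.3 + 458.2 + 436.5)/2 = 662.
Heron's formula: area = √(662·232.7·203.8·225.5) ≈ 84140.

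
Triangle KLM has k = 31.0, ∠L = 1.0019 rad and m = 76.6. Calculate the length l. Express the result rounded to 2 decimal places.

65.35

By the law of cosines, l² = m² + k² − 2·m·k·cos L = 4270.2, so l ≈ 65.346.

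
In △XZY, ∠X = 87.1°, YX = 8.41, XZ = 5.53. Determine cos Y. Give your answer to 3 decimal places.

cos Y ≈ 0.827

By the law of cosines, ZY² = YX² + XZ² − 2·YX·XZ·cos X = 96.603, so ZY ≈ 9.8287.
Law of cosines again: cos Y = (ZY² + YX² − XZ²)/(2·ZY·YX) ≈ 0.82719, so ∠Y ≈ 34.19°.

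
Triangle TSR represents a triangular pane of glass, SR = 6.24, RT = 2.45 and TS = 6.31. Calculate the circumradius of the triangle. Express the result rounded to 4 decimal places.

3.2003

By the law of cosines, cos T = (RT² + TS² − SR²) / (2·RT·TS) ≈ 0.22255, so ∠T ≈ 77.14°.
Circumradius = SR/(2 sin T) ≈ 3.2003.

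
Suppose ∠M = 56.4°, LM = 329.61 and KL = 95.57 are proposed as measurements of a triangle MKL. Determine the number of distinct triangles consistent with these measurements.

LM·sin M = 329.61·sin(56.4°) ≈ 274.5.
Since KL = 95.57 < 274.5 = LM sin M, no triangle exists.

0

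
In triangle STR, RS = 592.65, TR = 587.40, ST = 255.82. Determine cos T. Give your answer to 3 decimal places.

0.197

By the law of cosines, cos T = (ST² + TR² − RS²) / (2·ST·TR) ≈ 0.19714, so ∠T ≈ 78.63°.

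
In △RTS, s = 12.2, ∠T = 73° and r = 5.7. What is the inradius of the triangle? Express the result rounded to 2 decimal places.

2.23

By the law of cosines, t² = s² + r² − 2·s·r·cos T = 140.67, so t ≈ 11.86.
Area = ½·s·r·sin T ≈ 33.251.
Semiperimeter p = (5.7+11.86+12.2)/2 = 14.88.
Inradius = area/p = 33.251/14.88 ≈ 2.2346.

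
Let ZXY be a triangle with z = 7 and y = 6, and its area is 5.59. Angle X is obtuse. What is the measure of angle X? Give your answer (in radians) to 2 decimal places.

2.87

From area = ½·y·z·sin X, we get sin X = 2·area/(y·z) ≈ 0.26619.
Taking the obtuse solution, ∠X ≈ 2.872 rad.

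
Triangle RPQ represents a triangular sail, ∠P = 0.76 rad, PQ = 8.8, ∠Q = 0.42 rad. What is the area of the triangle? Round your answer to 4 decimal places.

11.7640

The third angle is ∠R = π − ∠P − ∠Q = 1.962 rad.
Law of sines: QR = PQ·sin P/sin R ≈ 6.5569.
Law of sines: RP = PQ·sin Q/sin R ≈ 3.8809.
Area = ½·PQ·QR·sin Q ≈ 11.764.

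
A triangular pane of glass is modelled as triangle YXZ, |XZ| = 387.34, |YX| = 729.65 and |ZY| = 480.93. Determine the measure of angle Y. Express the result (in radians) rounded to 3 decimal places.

By the law of cosines, cos Y = (|ZY|² + |YX|² − |XZ|²) / (2·|ZY|·|YX|) ≈ 0.87437, so ∠Y ≈ 0.5067 rad.

∠Y ≈ 0.507 rad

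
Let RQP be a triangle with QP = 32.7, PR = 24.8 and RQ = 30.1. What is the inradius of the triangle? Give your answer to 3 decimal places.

r ≈ 8.122

Semiperimeter s = (32.7 + 24.8 + 30.1)/2 = 43.8.
Heron's formula: area = √(43.8·11.1·19·13.7) ≈ 355.74.
Inradius = area/s = 355.74/43.8 ≈ 8.122.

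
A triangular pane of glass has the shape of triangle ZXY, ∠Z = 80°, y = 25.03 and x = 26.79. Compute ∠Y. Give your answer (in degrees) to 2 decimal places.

∠Y ≈ 47.68°

By the law of cosines, z² = x² + y² − 2·x·y·cos Z = 1111.3, so z ≈ 33.337.
Law of cosines again: cos Y = (z² + x² − y²)/(2·z·x) ≈ 0.67324, so ∠Y ≈ 47.68°.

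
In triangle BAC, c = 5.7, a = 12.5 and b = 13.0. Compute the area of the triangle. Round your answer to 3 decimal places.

Semiperimeter s = (13 + 12.5 + 5.7)/2 = 15.6.
Heron's formula: area = √(15.6·2.6·3.1·9.9) ≈ 35.282.

area ≈ 35.282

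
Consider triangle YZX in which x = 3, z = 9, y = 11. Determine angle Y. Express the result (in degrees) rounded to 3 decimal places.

∠Y ≈ 125.035°

By the law of cosines, cos Y = (z² + x² − y²) / (2·z·x) ≈ -0.57407, so ∠Y ≈ 125.03°.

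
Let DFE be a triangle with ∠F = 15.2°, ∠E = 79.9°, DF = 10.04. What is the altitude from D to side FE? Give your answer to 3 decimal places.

h_D ≈ 2.632

The third angle is ∠D = 180° − ∠F − ∠E = 84.90°.
Law of sines: FE = DF·sin D/sin E ≈ 10.158.
Law of sines: ED = DF·sin F/sin E ≈ 2.6738.
Area = ½·DF·FE·sin F ≈ 13.369.
The altitude from D has length 2·area/FE ≈ 2.6324.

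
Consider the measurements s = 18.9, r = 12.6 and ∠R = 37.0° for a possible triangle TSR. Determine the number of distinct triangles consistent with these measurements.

s·sin R = 18.9·sin(37.0°) ≈ 11.37.
Since s sin R < r < s (11.37 < 12.6 < 18.9), two triangles exist.

2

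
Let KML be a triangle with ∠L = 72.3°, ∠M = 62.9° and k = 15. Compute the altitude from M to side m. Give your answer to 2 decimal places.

The third angle is ∠K = 180° − ∠M − ∠L = 44.80°.
Law of sines: m = k·sin M/sin K ≈ 18.951.
Law of sines: l = k·sin L/sin K ≈ 20.28.
Area = ½·k·m·sin L ≈ 135.4.
The altitude from M has length 2·area/m ≈ 14.29.

h_M ≈ 14.29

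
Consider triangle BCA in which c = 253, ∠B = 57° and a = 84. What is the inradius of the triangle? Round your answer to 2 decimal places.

32.06

By the law of cosines, b² = c² + a² − 2·c·a·cos B = 47916, so b ≈ 218.9.
Area = ½·c·a·sin B ≈ 8911.7.
Semiperimeter s = (218.9+253+84)/2 = 277.95.
Inradius = area/s = 8911.7/277.95 ≈ 32.062.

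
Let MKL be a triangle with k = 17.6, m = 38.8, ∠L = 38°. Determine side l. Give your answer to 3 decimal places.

27.184

By the law of cosines, l² = m² + k² − 2·m·k·cos L = 738.97, so l ≈ 27.184.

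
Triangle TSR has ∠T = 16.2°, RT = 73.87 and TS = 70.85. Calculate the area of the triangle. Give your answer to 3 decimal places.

area ≈ 730.076

Area = ½·RT·TS·sin T ≈ 730.08.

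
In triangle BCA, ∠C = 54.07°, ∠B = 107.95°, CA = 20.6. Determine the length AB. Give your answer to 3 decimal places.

The third angle is ∠A = 180° − ∠B − ∠C = 17.98°.
Law of sines: AB = CA·sin C/sin B ≈ 17.534.

17.534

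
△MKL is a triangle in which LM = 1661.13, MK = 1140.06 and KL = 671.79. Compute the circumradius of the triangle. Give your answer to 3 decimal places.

By the law of cosines, cos M = (LM² + MK² − KL²) / (2·LM·MK) ≈ 0.95253, so ∠M ≈ 17.72°.
Circumradius = KL/(2 sin M) ≈ 1103.3.

R ≈ 1103.329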